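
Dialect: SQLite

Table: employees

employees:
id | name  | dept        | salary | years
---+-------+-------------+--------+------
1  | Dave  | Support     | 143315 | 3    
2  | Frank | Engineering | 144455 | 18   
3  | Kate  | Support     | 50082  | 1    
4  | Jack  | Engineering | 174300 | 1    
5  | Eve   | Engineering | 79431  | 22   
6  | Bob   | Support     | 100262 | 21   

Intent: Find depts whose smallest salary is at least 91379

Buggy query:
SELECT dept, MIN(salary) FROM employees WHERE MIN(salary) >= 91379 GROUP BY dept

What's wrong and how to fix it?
Bug: MIN() in WHERE is a misuse of aggregate

Fix: Use HAVING for the per-group MIN condition

Corrected query:
SELECT dept, MIN(salary) FROM employees GROUP BY dept HAVING MIN(salary) >= 91379

Result:
(no rows)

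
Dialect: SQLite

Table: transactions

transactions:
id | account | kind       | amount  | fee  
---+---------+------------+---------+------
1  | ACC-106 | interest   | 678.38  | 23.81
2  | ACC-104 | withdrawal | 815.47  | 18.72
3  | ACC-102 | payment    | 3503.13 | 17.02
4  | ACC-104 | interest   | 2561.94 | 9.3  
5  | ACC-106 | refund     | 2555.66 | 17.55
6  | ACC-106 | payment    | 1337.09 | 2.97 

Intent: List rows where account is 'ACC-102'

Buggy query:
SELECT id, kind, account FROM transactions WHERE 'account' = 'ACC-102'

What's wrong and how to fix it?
Bug: Single quotes denote string literals in SQL; the column name is being compared as a constant string

Fix: Reference the column as account without single quotes

Corrected query:
SELECT id, kind, account FROM transactions WHERE account = 'ACC-102'

Result:
id | kind    | account
---+---------+--------
3  | payment | ACC-102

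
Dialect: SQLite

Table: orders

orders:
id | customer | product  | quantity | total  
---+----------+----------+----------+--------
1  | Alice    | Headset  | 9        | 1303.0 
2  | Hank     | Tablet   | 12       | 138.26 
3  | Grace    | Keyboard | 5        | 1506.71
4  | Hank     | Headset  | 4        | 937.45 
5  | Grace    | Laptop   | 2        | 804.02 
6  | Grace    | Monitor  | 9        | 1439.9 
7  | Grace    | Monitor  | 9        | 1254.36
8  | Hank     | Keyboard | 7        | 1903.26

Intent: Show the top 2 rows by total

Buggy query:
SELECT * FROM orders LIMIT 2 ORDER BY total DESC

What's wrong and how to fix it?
Bug: ORDER BY cannot follow LIMIT; LIMIT is the final clause

Fix: Swap the clauses: ORDER BY first, then LIMIT

Corrected query:
SELECT * FROM orders ORDER BY total DESC LIMIT 2

Result:
id | customer | product  | quantity | total  
---+----------+----------+----------+--------
8  | Hank     | Keyboard | 7        | 1903.26
3  | Grace    | Keyboard | 5        | 1506.71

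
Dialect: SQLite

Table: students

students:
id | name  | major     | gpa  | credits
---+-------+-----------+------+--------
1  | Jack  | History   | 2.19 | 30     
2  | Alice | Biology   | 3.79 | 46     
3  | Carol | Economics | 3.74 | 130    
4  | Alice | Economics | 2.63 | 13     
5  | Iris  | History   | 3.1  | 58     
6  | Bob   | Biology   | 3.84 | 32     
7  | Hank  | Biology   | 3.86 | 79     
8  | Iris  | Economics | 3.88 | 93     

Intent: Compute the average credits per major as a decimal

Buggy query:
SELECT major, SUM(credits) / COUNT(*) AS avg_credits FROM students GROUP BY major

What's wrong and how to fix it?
Bug: SUM(credits) and COUNT(*) are both integers; the division truncates the fractional part

Fix: Cast one side to REAL so the division keeps the fractional part

Corrected query:
SELECT major, SUM(credits) * 1.0 / COUNT(*) AS avg_credits FROM students GROUP BY major

Result:
major     | avg_credits
----------+------------
Biology   | 52.333333  
Economics | 78.666667  
History   | 44         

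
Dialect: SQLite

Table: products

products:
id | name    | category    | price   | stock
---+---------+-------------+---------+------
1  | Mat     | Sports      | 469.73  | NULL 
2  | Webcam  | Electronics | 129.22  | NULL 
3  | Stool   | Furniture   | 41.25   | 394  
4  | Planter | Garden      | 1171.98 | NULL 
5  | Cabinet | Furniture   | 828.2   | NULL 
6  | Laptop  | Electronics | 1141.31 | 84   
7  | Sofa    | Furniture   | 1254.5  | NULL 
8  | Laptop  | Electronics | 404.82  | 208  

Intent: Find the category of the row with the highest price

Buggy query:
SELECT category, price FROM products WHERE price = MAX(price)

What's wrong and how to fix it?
Bug: MAX(price) is an aggregate and cannot be used directly in WHERE

Fix: Wrap MAX in a scalar subquery so WHERE compares against a single value

Corrected query:
SELECT category, price FROM products WHERE price = (SELECT MAX(price) FROM products)

Result:
category  | price 
----------+-------
Furniture | 1254.5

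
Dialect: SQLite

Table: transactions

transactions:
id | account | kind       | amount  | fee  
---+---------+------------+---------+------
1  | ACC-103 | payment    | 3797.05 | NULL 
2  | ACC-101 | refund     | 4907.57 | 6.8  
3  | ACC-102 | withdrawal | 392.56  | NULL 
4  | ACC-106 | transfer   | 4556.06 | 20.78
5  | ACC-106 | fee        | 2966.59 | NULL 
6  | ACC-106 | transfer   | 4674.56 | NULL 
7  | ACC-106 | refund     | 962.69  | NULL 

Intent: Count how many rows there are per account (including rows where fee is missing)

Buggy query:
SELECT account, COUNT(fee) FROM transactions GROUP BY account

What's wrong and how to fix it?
Bug: COUNT(column) counts non-NULL values only; rows with NULL fee aren't counted

Fix: Replace COUNT(fee) with COUNT(*)

Corrected query:
SELECT account, COUNT(*) FROM transactions GROUP BY account

Result:
account | COUNT(*)
--------+---------
ACC-101 | 1       
ACC-102 | 1       
ACC-103 | 1       
ACC-106 | 4       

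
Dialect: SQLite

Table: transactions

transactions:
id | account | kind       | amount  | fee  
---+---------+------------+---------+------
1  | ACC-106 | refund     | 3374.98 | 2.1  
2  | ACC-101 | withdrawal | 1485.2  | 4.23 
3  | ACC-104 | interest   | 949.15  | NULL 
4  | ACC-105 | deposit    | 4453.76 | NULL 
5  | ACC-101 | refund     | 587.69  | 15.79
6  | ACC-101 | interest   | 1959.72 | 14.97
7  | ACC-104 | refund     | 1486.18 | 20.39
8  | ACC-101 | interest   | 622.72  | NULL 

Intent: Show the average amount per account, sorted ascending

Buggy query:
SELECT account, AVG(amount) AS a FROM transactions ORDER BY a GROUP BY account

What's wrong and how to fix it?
Bug: ORDER BY appears before GROUP BY; SQL clause order requires GROUP BY first

Fix: Move ORDER BY to the end, after GROUP BY

Corrected query:
SELECT account, AVG(amount) AS a FROM transactions GROUP BY account ORDER BY a

Result:
account | a        
--------+----------
ACC-101 | 1163.8325
ACC-104 | 1217.665 
ACC-106 | 3374.98  
ACC-105 | 4453.76  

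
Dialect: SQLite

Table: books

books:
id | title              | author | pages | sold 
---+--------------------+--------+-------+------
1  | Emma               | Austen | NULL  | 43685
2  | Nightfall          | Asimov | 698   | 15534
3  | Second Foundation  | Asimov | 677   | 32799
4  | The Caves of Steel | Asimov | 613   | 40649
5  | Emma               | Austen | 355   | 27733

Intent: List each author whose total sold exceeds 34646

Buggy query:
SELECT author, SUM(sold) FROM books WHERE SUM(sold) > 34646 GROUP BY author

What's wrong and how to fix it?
Bug: WHERE runs before GROUP BY, so aggregates aren't available there

Fix: Move the aggregate condition to a HAVING clause

Corrected query:
SELECT author, SUM(sold) FROM books GROUP BY author HAVING SUM(sold) > 34646

Result:
author | SUM(sold)
-------+----------
Asimov | 88982    
Austen | 71418    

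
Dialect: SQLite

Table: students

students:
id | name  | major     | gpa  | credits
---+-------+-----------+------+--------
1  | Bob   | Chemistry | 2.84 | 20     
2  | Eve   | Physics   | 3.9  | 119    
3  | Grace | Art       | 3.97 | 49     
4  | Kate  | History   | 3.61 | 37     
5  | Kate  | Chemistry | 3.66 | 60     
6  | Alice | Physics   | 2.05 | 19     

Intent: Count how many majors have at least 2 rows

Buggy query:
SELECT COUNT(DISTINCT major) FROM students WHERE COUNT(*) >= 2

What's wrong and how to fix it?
Bug: WHERE filters individual rows, not groups, so a group-level COUNT is invalid there

Fix: Use a subquery that GROUPs and filters with HAVING, then count its rows

Corrected query:
SELECT COUNT(*) FROM (SELECT major FROM students GROUP BY major HAVING COUNT(*) >= 2)

Result:
COUNT(*)
--------
2       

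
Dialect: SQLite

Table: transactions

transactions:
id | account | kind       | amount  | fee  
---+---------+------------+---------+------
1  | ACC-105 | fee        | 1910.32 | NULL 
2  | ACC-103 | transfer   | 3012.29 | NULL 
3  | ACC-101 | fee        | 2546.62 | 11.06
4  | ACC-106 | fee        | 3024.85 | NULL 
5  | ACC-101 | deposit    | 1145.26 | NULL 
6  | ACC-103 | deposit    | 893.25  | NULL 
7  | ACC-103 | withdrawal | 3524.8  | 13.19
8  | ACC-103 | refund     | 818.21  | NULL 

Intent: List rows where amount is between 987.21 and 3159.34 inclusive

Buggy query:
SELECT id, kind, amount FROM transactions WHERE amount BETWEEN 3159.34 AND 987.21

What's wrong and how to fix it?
Bug: The bounds are reversed; BETWEEN a AND b requires a <= b to match anything

Fix: Swap the bounds so the smaller value comes first

Corrected query:
SELECT id, kind, amount FROM transactions WHERE amount BETWEEN 987.21 AND 3159.34

Result:
id | kind     | amount 
---+----------+--------
1  | fee      | 1910.32
2  | transfer | 3012.29
3  | fee      | 2546.62
4  | fee      | 3024.85
5  | deposit  | 1145.26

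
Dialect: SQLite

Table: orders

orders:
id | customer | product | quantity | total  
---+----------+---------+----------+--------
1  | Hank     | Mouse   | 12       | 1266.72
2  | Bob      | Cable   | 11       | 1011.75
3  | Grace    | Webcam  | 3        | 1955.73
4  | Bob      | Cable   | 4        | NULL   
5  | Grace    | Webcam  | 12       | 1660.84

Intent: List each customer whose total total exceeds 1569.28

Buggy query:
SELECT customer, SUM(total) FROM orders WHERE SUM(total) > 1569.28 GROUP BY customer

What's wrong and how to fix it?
Bug: Aggregate functions cannot appear in a WHERE clause

Fix: Move the aggregate condition to a HAVING clause

Corrected query:
SELECT customer, SUM(total) FROM orders GROUP BY customer HAVING SUM(total) > 1569.28

Result:
customer | SUM(total)
---------+-----------
Grace    | 3616.57   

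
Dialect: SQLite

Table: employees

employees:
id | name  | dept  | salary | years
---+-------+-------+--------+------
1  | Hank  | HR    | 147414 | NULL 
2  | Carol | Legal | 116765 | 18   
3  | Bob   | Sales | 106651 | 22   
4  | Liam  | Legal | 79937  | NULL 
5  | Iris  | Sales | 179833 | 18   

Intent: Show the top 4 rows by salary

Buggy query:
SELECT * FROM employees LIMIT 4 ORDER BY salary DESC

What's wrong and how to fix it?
Bug: ORDER BY cannot follow LIMIT; LIMIT is the final clause

Fix: Sort with ORDER BY, then apply LIMIT

Corrected query:
SELECT * FROM employees ORDER BY salary DESC LIMIT 4

Result:
id | name  | dept  | salary | years
---+-------+-------+--------+------
5  | Iris  | Sales | 179833 | 18   
1  | Hank  | HR    | 147414 | NULL 
2  | Carol | Legal | 116765 | 18   
3  | Bob   | Sales | 106651 | 22   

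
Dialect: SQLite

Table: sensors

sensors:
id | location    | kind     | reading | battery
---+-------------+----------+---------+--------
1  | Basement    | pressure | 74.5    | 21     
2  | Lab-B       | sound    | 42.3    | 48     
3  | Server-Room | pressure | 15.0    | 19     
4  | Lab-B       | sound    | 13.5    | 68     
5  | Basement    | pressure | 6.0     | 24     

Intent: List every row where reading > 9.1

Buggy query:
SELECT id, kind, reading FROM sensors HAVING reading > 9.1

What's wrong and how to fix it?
Bug: This is a non-aggregate query (no GROUP BY, no aggregates), so in SQLite the HAVING clause is invalid here; a row-level condition belongs in WHERE

Fix: Replace HAVING with WHERE since the condition applies to individual rows

Corrected query:
SELECT id, kind, reading FROM sensors WHERE reading > 9.1

Result:
id | kind     | reading
---+----------+--------
1  | pressure | 74.5   
2  | sound    | 42.3   
3  | pressure | 15     
4  | sound    | 13.5   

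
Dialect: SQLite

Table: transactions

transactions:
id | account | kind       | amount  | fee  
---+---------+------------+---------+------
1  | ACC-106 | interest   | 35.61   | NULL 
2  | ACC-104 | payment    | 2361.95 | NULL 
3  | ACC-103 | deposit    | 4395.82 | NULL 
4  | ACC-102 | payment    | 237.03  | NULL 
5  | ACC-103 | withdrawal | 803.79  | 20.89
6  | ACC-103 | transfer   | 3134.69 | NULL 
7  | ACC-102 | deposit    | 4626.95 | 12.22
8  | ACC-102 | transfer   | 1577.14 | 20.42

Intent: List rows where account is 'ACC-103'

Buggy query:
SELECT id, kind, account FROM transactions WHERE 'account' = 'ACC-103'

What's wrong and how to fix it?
Bug: 'account' in single quotes is a string literal, not the column; the comparison is literal-vs-literal and never true

Fix: Reference the column as account without single quotes

Corrected query:
SELECT id, kind, account FROM transactions WHERE account = 'ACC-103'

Result:
id | kind       | account
---+------------+--------
3  | deposit    | ACC-103
5  | withdrawal | ACC-103
6  | transfer   | ACC-103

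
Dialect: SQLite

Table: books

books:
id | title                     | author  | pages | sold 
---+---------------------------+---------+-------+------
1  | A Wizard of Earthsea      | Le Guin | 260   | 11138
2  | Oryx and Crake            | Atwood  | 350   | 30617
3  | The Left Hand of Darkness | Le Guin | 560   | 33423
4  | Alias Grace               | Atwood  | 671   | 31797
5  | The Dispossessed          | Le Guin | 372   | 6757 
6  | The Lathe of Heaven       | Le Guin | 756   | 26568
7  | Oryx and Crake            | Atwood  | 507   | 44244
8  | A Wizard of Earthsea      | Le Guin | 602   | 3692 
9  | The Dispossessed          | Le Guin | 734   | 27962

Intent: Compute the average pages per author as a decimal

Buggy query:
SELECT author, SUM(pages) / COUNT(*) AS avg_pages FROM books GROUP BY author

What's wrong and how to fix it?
Bug: Both operands are integers, so '/' performs integer division and truncates

Fix: Multiply by 1.0 (or CAST to REAL) to force floating-point division

Corrected query:
SELECT author, SUM(pages) * 1.0 / COUNT(*) AS avg_pages FROM books GROUP BY author

Result:
author  | avg_pages 
--------+-----------
Atwood  | 509.333333
Le Guin | 547.333333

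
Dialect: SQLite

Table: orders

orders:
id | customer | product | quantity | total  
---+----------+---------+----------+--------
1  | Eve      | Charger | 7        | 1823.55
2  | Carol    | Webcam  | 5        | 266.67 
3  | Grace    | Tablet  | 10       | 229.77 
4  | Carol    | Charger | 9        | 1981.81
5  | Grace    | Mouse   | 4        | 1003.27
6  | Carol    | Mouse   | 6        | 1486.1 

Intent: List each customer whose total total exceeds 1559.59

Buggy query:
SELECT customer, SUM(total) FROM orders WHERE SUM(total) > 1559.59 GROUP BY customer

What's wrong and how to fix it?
Bug: SUM(total) is an aggregate, but WHERE filters rows before aggregation

Fix: Move the aggregate condition to a HAVING clause

Corrected query:
SELECT customer, SUM(total) FROM orders GROUP BY customer HAVING SUM(total) > 1559.59

Result:
customer | SUM(total)
---------+-----------
Carol    | 3734.58   
Eve      | 1823.55   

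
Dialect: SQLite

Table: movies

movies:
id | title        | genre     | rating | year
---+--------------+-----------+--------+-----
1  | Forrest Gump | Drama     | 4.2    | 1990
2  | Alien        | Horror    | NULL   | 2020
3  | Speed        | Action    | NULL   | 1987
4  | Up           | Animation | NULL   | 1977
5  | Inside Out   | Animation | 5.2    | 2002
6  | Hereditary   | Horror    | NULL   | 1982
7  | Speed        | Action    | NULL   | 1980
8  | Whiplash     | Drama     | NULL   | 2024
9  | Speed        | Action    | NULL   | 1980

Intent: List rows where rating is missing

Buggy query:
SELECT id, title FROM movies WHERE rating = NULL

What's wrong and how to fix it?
Bug: Comparing to NULL with '=' never matches; NULL = NULL is unknown, not true

Fix: Replace '= NULL' with 'IS NULL'

Corrected query:
SELECT id, title FROM movies WHERE rating IS NULL

Result:
id | title     
---+-----------
2  | Alien     
3  | Speed     
4  | Up        
6  | Hereditary
7  | Speed     
8  | Whiplash  
9  | Speed     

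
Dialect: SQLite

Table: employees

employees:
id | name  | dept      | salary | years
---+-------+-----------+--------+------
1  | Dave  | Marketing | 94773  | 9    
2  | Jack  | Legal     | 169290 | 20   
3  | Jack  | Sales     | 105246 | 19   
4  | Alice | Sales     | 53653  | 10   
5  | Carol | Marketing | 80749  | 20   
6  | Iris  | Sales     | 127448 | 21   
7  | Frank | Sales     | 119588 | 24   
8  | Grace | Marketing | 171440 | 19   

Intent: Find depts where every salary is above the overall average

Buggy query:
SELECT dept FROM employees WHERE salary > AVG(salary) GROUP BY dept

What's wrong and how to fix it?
Bug: WHERE evaluates per row before aggregation, so AVG() is unavailable

Fix: Use a subquery for AVG and a HAVING MIN(...) filter so the condition holds for every row in the group

Corrected query:
SELECT dept FROM employees GROUP BY dept HAVING MIN(salary) > (SELECT AVG(salary) FROM employees)

Result:
dept 
-----
Legal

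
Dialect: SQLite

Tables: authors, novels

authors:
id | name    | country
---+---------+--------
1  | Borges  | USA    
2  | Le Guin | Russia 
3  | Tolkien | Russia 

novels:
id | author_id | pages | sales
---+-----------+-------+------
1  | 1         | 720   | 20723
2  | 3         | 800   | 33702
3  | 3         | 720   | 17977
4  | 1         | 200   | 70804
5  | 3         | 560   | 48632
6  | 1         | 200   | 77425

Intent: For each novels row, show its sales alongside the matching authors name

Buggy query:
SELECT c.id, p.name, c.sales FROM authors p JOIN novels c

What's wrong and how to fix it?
Bug: Missing join condition: each novels row is matched to all authors rows instead of just its own

Fix: Specify the join condition linking the foreign key to the parent id

Corrected query:
SELECT c.id, p.name, c.sales FROM authors p JOIN novels c ON c.author_id = p.id

Result:
id | name    | sales
---+---------+------
1  | Borges  | 20723
2  | Tolkien | 33702
3  | Tolkien | 17977
4  | Borges  | 70804
5  | Tolkien | 48632
6  | Borges  | 77425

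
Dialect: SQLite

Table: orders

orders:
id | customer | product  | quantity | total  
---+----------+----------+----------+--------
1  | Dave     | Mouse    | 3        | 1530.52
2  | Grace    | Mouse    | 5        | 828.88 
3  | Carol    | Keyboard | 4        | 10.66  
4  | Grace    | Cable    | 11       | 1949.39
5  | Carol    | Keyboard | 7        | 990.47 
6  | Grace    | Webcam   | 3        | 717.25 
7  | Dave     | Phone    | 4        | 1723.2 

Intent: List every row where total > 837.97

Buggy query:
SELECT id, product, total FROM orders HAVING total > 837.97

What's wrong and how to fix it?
Bug: This is a non-aggregate query (no GROUP BY, no aggregates), so in SQLite the HAVING clause is invalid here; a row-level condition belongs in WHERE

Fix: Replace HAVING with WHERE since the condition applies to individual rows

Corrected query:
SELECT id, product, total FROM orders WHERE total > 837.97

Result:
id | product  | total  
---+----------+--------
1  | Mouse    | 1530.52
4  | Cable    | 1949.39
5  | Keyboard | 990.47 
7  | Phone    | 1723.2 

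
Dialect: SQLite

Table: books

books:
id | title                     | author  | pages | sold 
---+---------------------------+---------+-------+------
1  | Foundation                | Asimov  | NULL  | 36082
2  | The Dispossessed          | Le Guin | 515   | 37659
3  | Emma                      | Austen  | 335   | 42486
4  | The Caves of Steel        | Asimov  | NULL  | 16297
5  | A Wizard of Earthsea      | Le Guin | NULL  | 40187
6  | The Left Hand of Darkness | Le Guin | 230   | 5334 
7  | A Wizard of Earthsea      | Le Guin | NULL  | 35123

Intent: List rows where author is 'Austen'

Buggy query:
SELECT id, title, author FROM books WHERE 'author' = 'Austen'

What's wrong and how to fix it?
Bug: 'author' in single quotes is a string literal, not the column; the comparison is literal-vs-literal and never true

Fix: Reference the column as author without single quotes

Corrected query:
SELECT id, title, author FROM books WHERE author = 'Austen'

Result:
id | title | author
---+-------+-------
3  | Emma  | Austen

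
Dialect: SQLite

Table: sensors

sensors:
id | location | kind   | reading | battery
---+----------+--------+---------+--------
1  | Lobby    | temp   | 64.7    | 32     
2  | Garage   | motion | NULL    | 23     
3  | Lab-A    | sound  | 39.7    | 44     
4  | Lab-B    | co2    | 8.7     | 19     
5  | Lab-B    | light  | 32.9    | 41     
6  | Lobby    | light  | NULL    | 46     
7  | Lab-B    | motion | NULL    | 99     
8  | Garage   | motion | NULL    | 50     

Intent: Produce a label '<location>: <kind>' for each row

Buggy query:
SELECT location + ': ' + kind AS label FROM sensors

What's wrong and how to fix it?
Bug: '+' is numeric addition; on text columns SQLite converts them to 0 instead of concatenating

Fix: Replace + with || to concatenate text

Corrected query:
SELECT location || ': ' || kind AS label FROM sensors

Result:
label         
--------------
Lobby: temp   
Garage: motion
Lab-A: sound  
Lab-B: co2    
Lab-B: light  
Lobby: light  
Lab-B: motion 
Garage: motion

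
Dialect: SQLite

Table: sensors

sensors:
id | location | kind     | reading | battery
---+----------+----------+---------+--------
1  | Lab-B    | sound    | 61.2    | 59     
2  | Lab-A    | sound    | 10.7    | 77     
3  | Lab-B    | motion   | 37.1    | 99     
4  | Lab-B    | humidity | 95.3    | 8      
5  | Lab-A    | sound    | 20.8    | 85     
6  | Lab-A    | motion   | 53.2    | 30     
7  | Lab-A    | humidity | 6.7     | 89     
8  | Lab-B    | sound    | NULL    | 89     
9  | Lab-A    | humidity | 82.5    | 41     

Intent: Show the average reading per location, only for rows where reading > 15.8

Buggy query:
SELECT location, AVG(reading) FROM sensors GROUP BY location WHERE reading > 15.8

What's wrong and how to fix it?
Bug: Row-level WHERE must come before GROUP BY in the clause order

Fix: Move the WHERE clause before GROUP BY

Corrected query:
SELECT location, AVG(reading) FROM sensors WHERE reading > 15.8 GROUP BY location

Result:
location | AVG(reading)
---------+-------------
Lab-A    | 52.166667   
Lab-B    | 64.533333   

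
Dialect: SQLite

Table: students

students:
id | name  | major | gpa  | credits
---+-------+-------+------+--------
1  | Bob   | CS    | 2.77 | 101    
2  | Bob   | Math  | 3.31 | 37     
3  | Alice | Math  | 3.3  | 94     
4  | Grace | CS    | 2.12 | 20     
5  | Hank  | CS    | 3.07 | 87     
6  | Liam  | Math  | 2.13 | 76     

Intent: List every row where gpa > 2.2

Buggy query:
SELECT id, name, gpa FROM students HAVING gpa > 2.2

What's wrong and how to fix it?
Bug: HAVING filters the output of aggregation, but this query has no GROUP BY and no aggregate functions, so SQLite rejects it (HAVING clause on a non-aggregate query); the condition here is per row

Fix: Replace HAVING with WHERE since the condition applies to individual rows

Corrected query:
SELECT id, name, gpa FROM students WHERE gpa > 2.2

Result:
id | name  | gpa 
---+-------+-----
1  | Bob   | 2.77
2  | Bob   | 3.31
3  | Alice | 3.3 
5  | Hank  | 3.07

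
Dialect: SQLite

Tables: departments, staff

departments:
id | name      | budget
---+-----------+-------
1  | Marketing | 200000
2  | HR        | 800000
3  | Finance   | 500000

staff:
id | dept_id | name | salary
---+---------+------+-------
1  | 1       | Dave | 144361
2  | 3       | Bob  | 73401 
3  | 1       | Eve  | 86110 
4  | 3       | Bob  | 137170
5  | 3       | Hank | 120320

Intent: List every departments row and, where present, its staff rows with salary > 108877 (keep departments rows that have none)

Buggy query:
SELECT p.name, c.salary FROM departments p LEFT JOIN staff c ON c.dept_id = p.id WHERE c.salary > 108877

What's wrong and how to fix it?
Bug: A WHERE condition on the right-hand table after LEFT JOIN drops unmatched parents

Fix: Move the right-table condition into the ON clause so unmatched parents are kept

Corrected query:
SELECT p.name, c.salary FROM departments p LEFT JOIN staff c ON c.dept_id = p.id AND c.salary > 108877

Result:
name      | salary
----------+-------
Marketing | 144361
HR        | NULL  
Finance   | 120320
Finance   | 137170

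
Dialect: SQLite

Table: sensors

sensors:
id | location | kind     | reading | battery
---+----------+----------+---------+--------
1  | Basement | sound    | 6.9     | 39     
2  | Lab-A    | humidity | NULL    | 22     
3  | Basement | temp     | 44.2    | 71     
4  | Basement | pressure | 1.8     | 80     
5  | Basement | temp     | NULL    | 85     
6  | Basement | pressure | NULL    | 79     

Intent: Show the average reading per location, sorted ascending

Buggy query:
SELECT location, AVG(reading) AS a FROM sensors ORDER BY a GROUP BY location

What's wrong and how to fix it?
Bug: ORDER BY appears before GROUP BY; SQL clause order requires GROUP BY first

Fix: Move ORDER BY to the end, after GROUP BY

Corrected query:
SELECT location, AVG(reading) AS a FROM sensors GROUP BY location ORDER BY a

Result:
location | a        
---------+----------
Lab-A    | NULL     
Basement | 17.633333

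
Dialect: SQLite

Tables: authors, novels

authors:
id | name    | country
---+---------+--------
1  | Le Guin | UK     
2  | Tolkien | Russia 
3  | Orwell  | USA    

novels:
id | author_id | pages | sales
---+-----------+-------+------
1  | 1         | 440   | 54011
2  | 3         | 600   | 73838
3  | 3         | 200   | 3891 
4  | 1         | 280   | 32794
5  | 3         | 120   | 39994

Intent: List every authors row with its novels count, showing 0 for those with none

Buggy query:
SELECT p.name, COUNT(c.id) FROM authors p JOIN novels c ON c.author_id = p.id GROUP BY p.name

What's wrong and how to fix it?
Bug: An inner join excludes parents with zero children

Fix: Use LEFT JOIN so parents without children still appear (COUNT(c.id) gives 0)

Corrected query:
SELECT p.name, COUNT(c.id) FROM authors p LEFT JOIN novels c ON c.author_id = p.id GROUP BY p.name

Result:
name    | COUNT(c.id)
--------+------------
Le Guin | 2          
Orwell  | 3          
Tolkien | 0          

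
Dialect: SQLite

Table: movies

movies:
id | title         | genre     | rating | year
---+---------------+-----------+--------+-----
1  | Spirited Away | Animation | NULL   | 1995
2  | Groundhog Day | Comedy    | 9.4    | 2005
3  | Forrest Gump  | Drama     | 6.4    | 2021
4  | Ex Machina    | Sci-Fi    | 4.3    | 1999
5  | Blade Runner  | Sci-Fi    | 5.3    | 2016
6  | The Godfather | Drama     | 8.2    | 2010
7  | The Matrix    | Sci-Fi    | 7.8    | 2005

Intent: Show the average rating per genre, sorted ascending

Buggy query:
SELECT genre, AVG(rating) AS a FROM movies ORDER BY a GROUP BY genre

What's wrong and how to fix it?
Bug: GROUP BY must precede ORDER BY

Fix: Reorder: SELECT … FROM … GROUP BY … ORDER BY …

Corrected query:
SELECT genre, AVG(rating) AS a FROM movies GROUP BY genre ORDER BY a

Result:
genre     | a   
----------+-----
Animation | NULL
Sci-Fi    | 5.8 
Drama     | 7.3 
Comedy    | 9.4 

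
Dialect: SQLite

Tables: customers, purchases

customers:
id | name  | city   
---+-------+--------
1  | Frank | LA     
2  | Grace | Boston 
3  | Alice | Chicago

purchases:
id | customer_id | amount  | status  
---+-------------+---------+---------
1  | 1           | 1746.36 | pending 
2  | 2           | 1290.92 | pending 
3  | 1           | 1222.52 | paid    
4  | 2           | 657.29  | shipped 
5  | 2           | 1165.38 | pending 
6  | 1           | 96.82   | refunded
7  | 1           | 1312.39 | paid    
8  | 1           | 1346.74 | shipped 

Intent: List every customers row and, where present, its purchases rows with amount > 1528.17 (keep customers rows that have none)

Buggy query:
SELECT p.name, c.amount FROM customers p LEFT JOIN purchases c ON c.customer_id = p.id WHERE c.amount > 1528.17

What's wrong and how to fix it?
Bug: A WHERE condition on the right-hand table after LEFT JOIN drops unmatched parents

Fix: Put 'c.amount > 1528.17' in the JOIN's ON clause instead of WHERE

Corrected query:
SELECT p.name, c.amount FROM customers p LEFT JOIN purchases c ON c.customer_id = p.id AND c.amount > 1528.17

Result:
name  | amount 
------+--------
Frank | 1746.36
Grace | NULL   
Alice | NULL   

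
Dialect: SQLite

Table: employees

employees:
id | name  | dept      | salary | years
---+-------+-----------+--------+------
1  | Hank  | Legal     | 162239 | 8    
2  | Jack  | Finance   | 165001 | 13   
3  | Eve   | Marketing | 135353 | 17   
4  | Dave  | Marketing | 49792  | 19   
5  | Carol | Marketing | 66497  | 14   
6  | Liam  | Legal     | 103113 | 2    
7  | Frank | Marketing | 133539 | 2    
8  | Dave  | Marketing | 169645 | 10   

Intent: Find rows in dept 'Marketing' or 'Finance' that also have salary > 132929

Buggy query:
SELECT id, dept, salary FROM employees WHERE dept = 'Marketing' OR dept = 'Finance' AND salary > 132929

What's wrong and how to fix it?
Bug: AND binds tighter than OR, so this parses as dept = 'Marketing' OR (dept = 'Finance' AND salary > 132929)

Fix: Add parentheses around the OR so the AND applies to both alternatives

Corrected query:
SELECT id, dept, salary FROM employees WHERE (dept = 'Marketing' OR dept = 'Finance') AND salary > 132929

Result:
id | dept      | salary
---+-----------+-------
2  | Finance   | 165001
3  | Marketing | 135353
7  | Marketing | 133539
8  | Marketing | 169645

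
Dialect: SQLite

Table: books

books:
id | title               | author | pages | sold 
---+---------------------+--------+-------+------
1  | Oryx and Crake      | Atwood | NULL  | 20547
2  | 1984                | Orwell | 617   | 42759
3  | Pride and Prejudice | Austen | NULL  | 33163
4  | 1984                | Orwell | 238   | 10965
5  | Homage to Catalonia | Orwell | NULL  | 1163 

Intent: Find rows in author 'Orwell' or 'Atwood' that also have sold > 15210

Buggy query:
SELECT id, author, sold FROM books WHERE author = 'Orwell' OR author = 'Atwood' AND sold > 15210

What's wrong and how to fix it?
Bug: Without parentheses, AND is evaluated before OR, so the sold filter only applies to the 'Atwood' branch

Fix: Add parentheses around the OR so the AND applies to both alternatives

Corrected query:
SELECT id, author, sold FROM books WHERE (author = 'Orwell' OR author = 'Atwood') AND sold > 15210

Result:
id | author | sold 
---+--------+------
1  | Atwood | 20547
2  | Orwell | 42759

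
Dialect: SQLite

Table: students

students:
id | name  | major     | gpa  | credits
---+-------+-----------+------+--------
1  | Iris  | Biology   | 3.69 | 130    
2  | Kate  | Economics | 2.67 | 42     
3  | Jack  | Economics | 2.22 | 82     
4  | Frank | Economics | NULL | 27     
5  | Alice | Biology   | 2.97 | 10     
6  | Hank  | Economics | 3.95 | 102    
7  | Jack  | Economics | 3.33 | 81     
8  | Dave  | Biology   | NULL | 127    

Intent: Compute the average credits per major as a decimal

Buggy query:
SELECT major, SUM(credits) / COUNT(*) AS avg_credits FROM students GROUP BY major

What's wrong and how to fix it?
Bug: SUM(credits) and COUNT(*) are both integers; the division truncates the fractional part

Fix: Multiply by 1.0 (or CAST to REAL) to force floating-point division

Corrected query:
SELECT major, SUM(credits) * 1.0 / COUNT(*) AS avg_credits FROM students GROUP BY major

Result:
major     | avg_credits
----------+------------
Biology   | 89         
Economics | 66.8       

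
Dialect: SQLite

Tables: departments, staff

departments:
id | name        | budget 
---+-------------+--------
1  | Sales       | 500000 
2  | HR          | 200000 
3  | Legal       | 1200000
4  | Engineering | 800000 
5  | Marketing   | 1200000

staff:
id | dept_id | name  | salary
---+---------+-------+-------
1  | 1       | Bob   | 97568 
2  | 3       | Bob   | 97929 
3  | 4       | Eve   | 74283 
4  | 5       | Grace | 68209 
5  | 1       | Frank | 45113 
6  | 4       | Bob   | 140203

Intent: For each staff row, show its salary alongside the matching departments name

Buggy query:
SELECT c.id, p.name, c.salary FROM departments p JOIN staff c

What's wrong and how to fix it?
Bug: JOIN with no ON clause produces a cartesian product; every staff row pairs with every departments row

Fix: Specify the join condition linking the foreign key to the parent id

Corrected query:
SELECT c.id, p.name, c.salary FROM departments p JOIN staff c ON c.dept_id = p.id

Result:
id | name        | salary
---+-------------+-------
1  | Sales       | 97568 
2  | Legal       | 97929 
3  | Engineering | 74283 
4  | Marketing   | 68209 
5  | Sales       | 45113 
6  | Engineering | 140203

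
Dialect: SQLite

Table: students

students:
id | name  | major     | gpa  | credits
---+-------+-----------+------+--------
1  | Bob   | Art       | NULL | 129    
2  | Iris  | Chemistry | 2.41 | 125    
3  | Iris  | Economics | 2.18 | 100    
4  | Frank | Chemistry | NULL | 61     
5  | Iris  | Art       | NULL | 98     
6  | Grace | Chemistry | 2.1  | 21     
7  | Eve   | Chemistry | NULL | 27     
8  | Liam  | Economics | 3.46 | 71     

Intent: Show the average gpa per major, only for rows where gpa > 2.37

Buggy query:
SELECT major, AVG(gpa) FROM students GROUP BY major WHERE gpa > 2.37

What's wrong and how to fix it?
Bug: Row-level WHERE must come before GROUP BY in the clause order

Fix: Place WHERE between FROM and GROUP BY

Corrected query:
SELECT major, AVG(gpa) FROM students WHERE gpa > 2.37 GROUP BY major

Result:
major     | AVG(gpa)
----------+---------
Chemistry | 2.41    
Economics | 3.46    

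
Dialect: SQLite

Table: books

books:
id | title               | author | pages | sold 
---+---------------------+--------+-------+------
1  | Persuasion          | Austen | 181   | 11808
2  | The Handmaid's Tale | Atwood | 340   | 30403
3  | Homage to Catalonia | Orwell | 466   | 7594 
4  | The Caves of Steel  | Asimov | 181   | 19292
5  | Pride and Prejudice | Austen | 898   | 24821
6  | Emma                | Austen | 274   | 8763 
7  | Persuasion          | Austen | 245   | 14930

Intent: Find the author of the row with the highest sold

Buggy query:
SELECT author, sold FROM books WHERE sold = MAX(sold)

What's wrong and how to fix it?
Bug: WHERE is evaluated per row; an aggregate over the whole table isn't defined there

Fix: Use a subquery: WHERE sold = (SELECT MAX(sold) FROM books)

Corrected query:
SELECT author, sold FROM books WHERE sold = (SELECT MAX(sold) FROM books)

Result:
author | sold 
-------+------
Atwood | 30403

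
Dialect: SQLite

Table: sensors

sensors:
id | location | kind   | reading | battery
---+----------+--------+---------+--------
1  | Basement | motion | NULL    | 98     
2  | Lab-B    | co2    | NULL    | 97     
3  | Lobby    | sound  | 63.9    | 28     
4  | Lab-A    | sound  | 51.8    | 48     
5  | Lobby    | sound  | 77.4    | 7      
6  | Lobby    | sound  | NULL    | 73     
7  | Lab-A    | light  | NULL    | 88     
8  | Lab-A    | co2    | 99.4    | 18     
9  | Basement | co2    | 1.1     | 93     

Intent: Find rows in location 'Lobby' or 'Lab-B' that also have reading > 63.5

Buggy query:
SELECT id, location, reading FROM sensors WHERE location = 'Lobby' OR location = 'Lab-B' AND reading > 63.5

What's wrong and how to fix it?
Bug: Without parentheses, AND is evaluated before OR, so the reading filter only applies to the 'Lab-B' branch

Fix: Group the OR with parentheses (or use IN), then AND the threshold

Corrected query:
SELECT id, location, reading FROM sensors WHERE (location = 'Lobby' OR location = 'Lab-B') AND reading > 63.5

Result:
id | location | reading
---+----------+--------
3  | Lobby    | 63.9   
5  | Lobby    | 77.4   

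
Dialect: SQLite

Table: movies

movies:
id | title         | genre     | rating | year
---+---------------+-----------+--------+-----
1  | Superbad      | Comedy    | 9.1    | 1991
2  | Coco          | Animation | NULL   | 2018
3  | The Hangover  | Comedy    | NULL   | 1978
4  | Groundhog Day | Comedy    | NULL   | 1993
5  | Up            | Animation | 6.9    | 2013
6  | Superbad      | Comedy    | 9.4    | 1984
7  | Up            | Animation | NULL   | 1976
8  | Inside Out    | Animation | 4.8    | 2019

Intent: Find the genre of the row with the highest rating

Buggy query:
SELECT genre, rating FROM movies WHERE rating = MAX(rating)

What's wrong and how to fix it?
Bug: WHERE is evaluated per row; an aggregate over the whole table isn't defined there

Fix: Use a subquery: WHERE rating = (SELECT MAX(rating) FROM movies)

Corrected query:
SELECT genre, rating FROM movies WHERE rating = (SELECT MAX(rating) FROM movies)

Result:
genre  | rating
-------+-------
Comedy | 9.4   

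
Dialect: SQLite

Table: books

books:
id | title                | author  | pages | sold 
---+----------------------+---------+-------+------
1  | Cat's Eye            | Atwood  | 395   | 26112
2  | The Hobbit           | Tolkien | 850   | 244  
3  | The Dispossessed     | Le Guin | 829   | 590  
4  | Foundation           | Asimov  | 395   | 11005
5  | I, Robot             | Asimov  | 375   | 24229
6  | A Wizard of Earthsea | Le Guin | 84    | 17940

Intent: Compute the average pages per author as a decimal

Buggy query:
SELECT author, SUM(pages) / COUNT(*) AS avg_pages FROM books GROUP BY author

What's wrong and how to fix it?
Bug: Both operands are integers, so '/' performs integer division and truncates

Fix: Cast one side to REAL so the division keeps the fractional part

Corrected query:
SELECT author, SUM(pages) * 1.0 / COUNT(*) AS avg_pages FROM books GROUP BY author

Result:
author  | avg_pages
--------+----------
Asimov  | 385      
Atwood  | 395      
Le Guin | 456.5    
Tolkien | 850      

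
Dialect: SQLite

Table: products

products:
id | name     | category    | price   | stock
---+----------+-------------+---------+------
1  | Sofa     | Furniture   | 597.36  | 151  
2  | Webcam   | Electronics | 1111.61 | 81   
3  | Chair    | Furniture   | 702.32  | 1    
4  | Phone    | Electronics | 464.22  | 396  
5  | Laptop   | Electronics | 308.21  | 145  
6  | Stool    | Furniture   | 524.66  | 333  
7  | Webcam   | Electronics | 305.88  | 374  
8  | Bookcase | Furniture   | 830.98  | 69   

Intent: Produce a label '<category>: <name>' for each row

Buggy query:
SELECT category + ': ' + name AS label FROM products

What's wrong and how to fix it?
Bug: '+' is numeric addition; on text columns SQLite converts them to 0 instead of concatenating

Fix: Replace + with || to concatenate text

Corrected query:
SELECT category || ': ' || name AS label FROM products

Result:
label              
-------------------
Furniture: Sofa    
Electronics: Webcam
Furniture: Chair   
Electronics: Phone 
Electronics: Laptop
Furniture: Stool   
Electronics: Webcam
Furniture: Bookcase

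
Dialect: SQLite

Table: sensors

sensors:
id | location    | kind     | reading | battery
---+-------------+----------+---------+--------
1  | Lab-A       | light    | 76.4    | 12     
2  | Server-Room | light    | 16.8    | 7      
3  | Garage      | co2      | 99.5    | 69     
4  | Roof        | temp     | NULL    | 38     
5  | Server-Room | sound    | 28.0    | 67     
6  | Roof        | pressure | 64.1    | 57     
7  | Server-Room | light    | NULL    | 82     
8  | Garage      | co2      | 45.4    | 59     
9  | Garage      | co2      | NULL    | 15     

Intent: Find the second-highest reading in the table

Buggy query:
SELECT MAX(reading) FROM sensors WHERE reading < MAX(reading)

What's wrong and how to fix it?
Bug: MAX(reading) on the right of the comparison is an aggregate-in-WHERE error

Fix: Compute the overall MAX in a subquery, then take MAX of rows below it

Corrected query:
SELECT MAX(reading) FROM sensors WHERE reading < (SELECT MAX(reading) FROM sensors)

Result:
MAX(reading)
------------
76.4        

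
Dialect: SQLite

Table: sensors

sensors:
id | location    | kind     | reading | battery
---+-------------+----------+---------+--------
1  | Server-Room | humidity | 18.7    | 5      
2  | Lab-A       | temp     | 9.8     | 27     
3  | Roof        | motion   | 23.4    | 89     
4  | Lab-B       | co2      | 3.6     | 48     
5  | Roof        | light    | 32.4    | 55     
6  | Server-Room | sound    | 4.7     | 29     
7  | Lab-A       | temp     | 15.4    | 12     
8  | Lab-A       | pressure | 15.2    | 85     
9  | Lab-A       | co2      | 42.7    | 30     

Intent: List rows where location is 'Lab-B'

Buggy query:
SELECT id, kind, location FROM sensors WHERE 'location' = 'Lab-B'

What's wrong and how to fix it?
Bug: 'location' in single quotes is a string literal, not the column; the comparison is literal-vs-literal and never true

Fix: Reference the column as location without single quotes

Corrected query:
SELECT id, kind, location FROM sensors WHERE location = 'Lab-B'

Result:
id | kind | location
---+------+---------
4  | co2  | Lab-B   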